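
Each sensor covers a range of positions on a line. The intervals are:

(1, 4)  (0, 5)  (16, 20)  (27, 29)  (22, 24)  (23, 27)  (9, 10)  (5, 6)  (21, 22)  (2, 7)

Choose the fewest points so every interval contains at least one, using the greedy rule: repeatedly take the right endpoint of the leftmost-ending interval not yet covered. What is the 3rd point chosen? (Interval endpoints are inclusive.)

Process intervals by earliest right end; each time one isn't hit yet, stab at its right endpoint.
By right end: [1,4]  [0,5]  [5,6]  [2,7]  [9,10]  [16,20]  [21,22]  [22,24]  [23,27]  [27,29]
[1,4] uncovered → point at 4; [5,6] uncovered → point at 6; [9,10] uncovered → point at 10; [16,20] uncovered → point at 20; [21,22] uncovered → point at 22; [23,27] uncovered → point at 27.
Points: 4, 6, 10, 20, 22, 27 (6 total).

10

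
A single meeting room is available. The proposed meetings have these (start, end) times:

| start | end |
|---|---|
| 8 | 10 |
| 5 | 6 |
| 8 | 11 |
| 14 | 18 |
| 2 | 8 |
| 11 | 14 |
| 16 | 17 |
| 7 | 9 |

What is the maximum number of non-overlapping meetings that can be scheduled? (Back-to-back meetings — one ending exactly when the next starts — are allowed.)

Sort by end time and greedily take each interval whose start is ≥ the last chosen end.
Sorted by end: (5,6)  (2,8)  (7,9)  (8,10)  (8,11)  (11,14)  (16,17)  (14,18)
take (5,6); take (7,9); take (11,14); take (16,17); skip (14,18).
Selected 4 meetings.

4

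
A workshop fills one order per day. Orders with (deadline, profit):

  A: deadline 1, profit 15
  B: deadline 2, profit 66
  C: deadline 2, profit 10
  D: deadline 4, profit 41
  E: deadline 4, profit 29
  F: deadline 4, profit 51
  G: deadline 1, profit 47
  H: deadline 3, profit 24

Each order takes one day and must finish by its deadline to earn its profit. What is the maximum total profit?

Sort by profit descending; place each in the latest free slot ≤ its deadline.
By profit: B(d2,66), F(d4,51), G(d1,47), D(d4,41), E(d4,29), H(d3,24), A(d1,15), C(d2,10)
B→slot 2; F→slot 4; G→slot 1; D→slot 3; E skipped; H skipped; A skipped; C skipped.
Profit = 47 + 66 + 41 + 51 = 205

205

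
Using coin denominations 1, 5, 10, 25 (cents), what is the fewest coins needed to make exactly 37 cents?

4

Greedy: take as many of the largest coin as possible, then repeat with the remainder.
37 − 1×25→12 − 1×10→2 − 2×1→0
Total coins = 1 + 1 + 2 = 4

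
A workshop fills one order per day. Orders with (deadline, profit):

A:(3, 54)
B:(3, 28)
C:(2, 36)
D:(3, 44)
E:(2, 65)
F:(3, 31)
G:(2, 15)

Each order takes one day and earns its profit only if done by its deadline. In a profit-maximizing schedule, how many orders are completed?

3

Sort by profit descending; place each in the latest free slot ≤ its deadline.
Profit order: E=65 A=54 D=44 C=36 F=31 B=28 G=15
Assign: E→slot 2, A→slot 3, D→slot 1, C skipped, F skipped, B skipped, G skipped.
Slots: [1:D] [2:E] [3:A]
3 of 7 scheduled.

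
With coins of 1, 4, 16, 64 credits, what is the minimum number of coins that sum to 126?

9

126 − 1×64→62 − 3×16→14 − 3×4→2 − 2×1→0
Total coins = 1 + 3 + 3 + 2 = 9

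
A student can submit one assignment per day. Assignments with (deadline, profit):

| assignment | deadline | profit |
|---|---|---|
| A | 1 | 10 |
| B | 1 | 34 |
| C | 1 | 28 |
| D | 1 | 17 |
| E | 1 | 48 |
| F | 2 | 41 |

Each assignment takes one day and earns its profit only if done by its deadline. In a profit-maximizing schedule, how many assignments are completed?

2

Sort by profit descending; place each in the latest free slot ≤ its deadline.
By profit: E(d1,48), F(d2,41), B(d1,34), C(d1,28), D(d1,17), A(d1,10)
E→slot 1; F→slot 2; B skipped; C skipped; D skipped; A skipped.
2 of 6 scheduled.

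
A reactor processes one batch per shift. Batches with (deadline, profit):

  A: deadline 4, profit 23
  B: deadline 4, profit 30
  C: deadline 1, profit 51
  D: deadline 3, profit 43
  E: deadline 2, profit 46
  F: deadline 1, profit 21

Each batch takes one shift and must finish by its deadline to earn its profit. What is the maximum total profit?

170

Take jobs in profit order; each goes to the latest open slot no later than its deadline.
Profit order: C=51 E=46 D=43 B=30 A=23 F=21
Assign: C→slot 1, E→slot 2, D→slot 3, B→slot 4, A skipped, F skipped.
Slots: [1:C] [2:E] [3:D] [4:B]
Profit = 51 + 46 + 43 + 30 = 170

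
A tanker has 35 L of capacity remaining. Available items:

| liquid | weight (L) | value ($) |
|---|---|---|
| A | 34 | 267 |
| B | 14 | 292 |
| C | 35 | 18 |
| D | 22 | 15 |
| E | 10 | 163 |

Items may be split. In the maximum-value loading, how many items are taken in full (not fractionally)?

Sort by value per unit weight and fill in that order.
Ratios (sorted): B 20.86, E 16.30, A 7.85, D 0.68, C 0.51
take B (14 @ 292); take E (10 @ 163); take 11/34 of A → 86.38. Capacity used 35/35.
2 item(s) taken whole; one partial (take 11/34 of A).

2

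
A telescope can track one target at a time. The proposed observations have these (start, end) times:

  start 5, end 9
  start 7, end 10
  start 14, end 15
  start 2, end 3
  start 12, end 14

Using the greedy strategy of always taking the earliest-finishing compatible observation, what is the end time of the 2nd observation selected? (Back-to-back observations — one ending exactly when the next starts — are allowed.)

Sorted by end: (2,3)  (5,9)  (7,10)  (12,14)  (14,15)
take (2,3); take (5,9); skip (7,10); take (12,14); take (14,15).
Selected: (2,3) (5,9) (12,14) (14,15)

9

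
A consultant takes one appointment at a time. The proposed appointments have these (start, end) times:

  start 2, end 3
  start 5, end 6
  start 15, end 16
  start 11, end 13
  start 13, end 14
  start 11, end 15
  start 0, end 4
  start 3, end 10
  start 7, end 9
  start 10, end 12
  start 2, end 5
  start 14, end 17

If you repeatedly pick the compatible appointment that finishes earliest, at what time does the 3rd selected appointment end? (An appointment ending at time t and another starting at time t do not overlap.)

Order by finish time; keep every interval that doesn't clash with the previous kept one.
Sorted by end: (2,3)  (0,4)  (2,5)  (5,6)  (7,9)  (3,10)  (10,12)  (11,13)  (13,14)  (11,15)  (15,16)  (14,17)
take (2,3); skip (0,4); skip (2,5); take (5,6); take (7,9); take (10,12); take (13,14); take (15,16).
Selected: (2,3) (5,6) (7,9) (10,12) (13,14) (15,16)

9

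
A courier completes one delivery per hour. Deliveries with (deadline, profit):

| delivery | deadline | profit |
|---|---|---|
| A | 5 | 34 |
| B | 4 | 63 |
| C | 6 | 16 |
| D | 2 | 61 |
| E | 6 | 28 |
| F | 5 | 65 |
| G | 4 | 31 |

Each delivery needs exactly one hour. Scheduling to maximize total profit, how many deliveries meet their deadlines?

6

Sort by profit descending; place each in the latest free slot ≤ its deadline.
By profit: F(d5,65), B(d4,63), D(d2,61), A(d5,34), G(d4,31), E(d6,28), C(d6,16)
F→slot 5; B→slot 4; D→slot 2; A→slot 3; G→slot 1; E→slot 6; C skipped.
6 of 7 scheduled.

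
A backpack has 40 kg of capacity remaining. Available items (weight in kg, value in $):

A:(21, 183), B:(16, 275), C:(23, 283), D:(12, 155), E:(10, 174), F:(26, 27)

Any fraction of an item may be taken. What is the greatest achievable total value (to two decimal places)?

628.61

Sort by value per unit weight and fill in that order.
Order: E (174/10=17.40) > B (275/16=17.19) > D (155/12=12.92) > C (283/23=12.30) > A (183/21=8.71) > F (27/26=1.04)
Fill: take E (10 @ 174) → take B (16 @ 275) → take D (12 @ 155) → take 2/23 of C → 24.61; 40/40 used.
Total value = 628.61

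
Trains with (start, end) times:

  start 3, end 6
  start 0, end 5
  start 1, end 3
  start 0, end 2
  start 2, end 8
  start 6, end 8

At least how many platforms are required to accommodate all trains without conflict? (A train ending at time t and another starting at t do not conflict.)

3

The answer is the maximum number of intervals overlapping at any instant.
starts: [0, 0, 1, 2, 3, 6]
ends:   [2, 3, 5, 6, 8, 8]
s0→1 s0→2 s1→3  — peak 3.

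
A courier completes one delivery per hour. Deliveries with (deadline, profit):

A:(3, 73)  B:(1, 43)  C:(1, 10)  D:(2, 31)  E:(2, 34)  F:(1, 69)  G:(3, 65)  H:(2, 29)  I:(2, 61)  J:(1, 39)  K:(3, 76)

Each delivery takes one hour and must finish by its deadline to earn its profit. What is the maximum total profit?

Profit order: K=76 A=73 F=69 G=65 I=61 B=43 J=39 E=34 D=31 H=29 C=10
Assign: K→slot 3, A→slot 2, F→slot 1, G skipped, I skipped, B skipped, J skipped, E skipped, D skipped, H skipped, C skipped.
Slots: [1:F] [2:A] [3:K]
Profit = 69 + 73 + 76 = 218

218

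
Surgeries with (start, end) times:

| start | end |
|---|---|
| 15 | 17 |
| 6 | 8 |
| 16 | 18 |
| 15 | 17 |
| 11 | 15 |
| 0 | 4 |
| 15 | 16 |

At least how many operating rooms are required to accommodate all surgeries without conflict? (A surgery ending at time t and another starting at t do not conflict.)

The answer is the maximum number of intervals overlapping at any instant.
Events (time:±→running): 0:+→1 4:-→0 6:+→1 8:-→0 11:+→1 15:-→0 15:+→1 15:+→2 15:+→3 … peak 3.

3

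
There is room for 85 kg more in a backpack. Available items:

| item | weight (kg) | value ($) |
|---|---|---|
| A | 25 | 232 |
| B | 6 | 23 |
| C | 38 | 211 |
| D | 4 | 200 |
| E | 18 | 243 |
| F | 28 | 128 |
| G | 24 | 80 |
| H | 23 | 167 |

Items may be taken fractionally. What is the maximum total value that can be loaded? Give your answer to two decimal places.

Ratios (sorted): D 50.00, E 13.50, A 9.28, H 7.26, C 5.55, F 4.57, B 3.83, G 3.33
take D (4 @ 200); take E (18 @ 243); take A (25 @ 232); take H (23 @ 167); take 15/38 of C → 83.29. Capacity used 85/85.
Total value = 925.29

925.29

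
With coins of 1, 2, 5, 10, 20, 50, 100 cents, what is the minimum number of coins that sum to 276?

6

Use the largest denomination that fits, subtract, and repeat.
276 = 2×100 + 1×50 + 1×20 + 1×5 + 1×1
Total coins = 2 + 1 + 1 + 1 + 1 = 6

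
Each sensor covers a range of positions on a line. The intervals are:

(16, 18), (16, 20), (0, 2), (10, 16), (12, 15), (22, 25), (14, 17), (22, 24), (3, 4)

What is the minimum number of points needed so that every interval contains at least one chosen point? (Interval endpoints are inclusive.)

Sort by right endpoint; whenever an interval is uncovered, place a point at its right end.
By right end: [0,2]  [3,4]  [12,15]  [10,16]  [14,17]  [16,18]  [16,20]  [22,24]  [22,25]
[0,2] uncovered → point at 2; [3,4] uncovered → point at 4; [12,15] uncovered → point at 15; [16,18] uncovered → point at 18; [22,24] uncovered → point at 24.
Points: 2, 4, 15, 18, 24 (5 total).

5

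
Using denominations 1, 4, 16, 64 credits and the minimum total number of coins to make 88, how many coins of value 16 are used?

Greedy: take as many of the largest coin as possible, then repeat with the remainder.
88 = 1×64 + 1×16 + 2×4
Count of 16: 1

1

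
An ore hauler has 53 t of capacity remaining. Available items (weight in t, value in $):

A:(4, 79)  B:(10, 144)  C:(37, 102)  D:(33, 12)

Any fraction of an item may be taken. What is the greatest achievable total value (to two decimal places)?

Order: A (79/4=19.75) > B (144/10=14.40) > C (102/37=2.76) > D (12/33=0.36)
Fill: take A (4 @ 79) → take B (10 @ 144) → take C (37 @ 102) → take 2/33 of D → 0.73; 53/53 used.
Total value = 325.73

325.73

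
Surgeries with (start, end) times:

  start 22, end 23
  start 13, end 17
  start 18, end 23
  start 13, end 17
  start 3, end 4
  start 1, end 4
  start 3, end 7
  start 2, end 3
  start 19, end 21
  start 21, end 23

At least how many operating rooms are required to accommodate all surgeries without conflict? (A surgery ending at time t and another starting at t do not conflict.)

Events (time:±→running): 1:+→1 2:+→2 3:-→1 3:+→2 3:+→3 … peak 3.

3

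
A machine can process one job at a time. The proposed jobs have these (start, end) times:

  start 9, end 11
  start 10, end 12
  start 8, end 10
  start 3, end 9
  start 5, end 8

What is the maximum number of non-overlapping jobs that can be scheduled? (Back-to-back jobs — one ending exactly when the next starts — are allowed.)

3

Greedy by earliest finish: after sorting by end time, pick each interval compatible with the last pick.
By end time: (5,8), (3,9), (8,10), (9,11), (10,12).
Pick (5,8); next start ≥ 8 → (8,10); next start ≥ 10 → (10,12).
Selected 3 jobs.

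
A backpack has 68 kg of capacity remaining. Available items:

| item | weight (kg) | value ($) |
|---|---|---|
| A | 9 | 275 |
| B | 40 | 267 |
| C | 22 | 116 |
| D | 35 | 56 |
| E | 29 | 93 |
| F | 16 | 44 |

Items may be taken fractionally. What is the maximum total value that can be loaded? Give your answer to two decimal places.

642.18

Ratios (sorted): A 30.56, B 6.67, C 5.27, E 3.21, F 2.75, D 1.60
take A (9 @ 275); take B (40 @ 267); take 19/22 of C → 100.18. Capacity used 68/68.
Total value = 642.18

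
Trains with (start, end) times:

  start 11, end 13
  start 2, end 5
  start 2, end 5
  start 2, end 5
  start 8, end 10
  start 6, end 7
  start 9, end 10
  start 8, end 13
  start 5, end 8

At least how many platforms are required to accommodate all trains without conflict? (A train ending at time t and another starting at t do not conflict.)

Events (time:±→running): 2:+→1 2:+→2 2:+→3 … peak 3.

3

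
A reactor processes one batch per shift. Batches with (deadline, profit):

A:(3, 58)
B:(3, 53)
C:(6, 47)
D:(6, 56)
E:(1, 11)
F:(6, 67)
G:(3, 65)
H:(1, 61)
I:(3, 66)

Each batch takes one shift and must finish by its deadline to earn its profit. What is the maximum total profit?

362

Take jobs in profit order; each goes to the latest open slot no later than its deadline.
By profit: F(d6,67), I(d3,66), G(d3,65), H(d1,61), A(d3,58), D(d6,56), B(d3,53), C(d6,47), E(d1,11)
F→slot 6; I→slot 3; G→slot 2; H→slot 1; A skipped; D→slot 5; B skipped; C→slot 4; E skipped.
Profit = 61 + 65 + 66 + 47 + 56 + 67 = 362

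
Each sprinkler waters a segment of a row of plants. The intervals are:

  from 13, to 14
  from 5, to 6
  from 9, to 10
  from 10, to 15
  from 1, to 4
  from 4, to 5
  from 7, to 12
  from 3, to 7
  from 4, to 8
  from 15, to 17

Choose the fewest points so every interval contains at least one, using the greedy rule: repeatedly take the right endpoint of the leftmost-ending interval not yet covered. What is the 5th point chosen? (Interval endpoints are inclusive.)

17

By right end: [1,4]  [4,5]  [5,6]  [3,7]  [4,8]  [9,10]  [7,12]  [13,14]  [10,15]  [15,17]
[1,4] uncovered → point at 4; [5,6] uncovered → point at 6; [9,10] uncovered → point at 10; [13,14] uncovered → point at 14; [15,17] uncovered → point at 17.
Points: 4, 6, 10, 14, 17 (5 total).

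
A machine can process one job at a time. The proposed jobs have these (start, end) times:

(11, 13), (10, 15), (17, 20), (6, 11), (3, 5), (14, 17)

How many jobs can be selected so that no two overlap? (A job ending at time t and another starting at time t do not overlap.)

5

Sorted by end: (3,5)  (6,11)  (11,13)  (10,15)  (14,17)  (17,20)
take (3,5); take (6,11); take (11,13); skip (10,15); take (14,17); take (17,20).
Selected 5 jobs.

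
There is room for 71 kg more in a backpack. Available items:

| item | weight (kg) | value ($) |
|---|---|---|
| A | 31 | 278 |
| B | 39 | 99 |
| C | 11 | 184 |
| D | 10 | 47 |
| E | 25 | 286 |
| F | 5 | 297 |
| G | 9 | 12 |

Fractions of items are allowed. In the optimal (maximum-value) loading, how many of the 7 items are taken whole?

3

Greedy by value/weight ratio, highest first.
Order: F (297/5=59.40) > C (184/11=16.73) > E (286/25=11.44) > A (278/31=8.97) > D (47/10=4.70) > B (99/39=2.54) > G (12/9=1.33)
Fill: take F (5 @ 297) → take C (11 @ 184) → take E (25 @ 286) → take 30/31 of A → 269.03; 71/71 used.
3 item(s) taken whole; one partial (take 30/31 of A).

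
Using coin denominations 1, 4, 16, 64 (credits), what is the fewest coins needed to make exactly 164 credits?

164 = 2×64 + 2×16 + 1×4
Total coins = 2 + 2 + 1 = 5

5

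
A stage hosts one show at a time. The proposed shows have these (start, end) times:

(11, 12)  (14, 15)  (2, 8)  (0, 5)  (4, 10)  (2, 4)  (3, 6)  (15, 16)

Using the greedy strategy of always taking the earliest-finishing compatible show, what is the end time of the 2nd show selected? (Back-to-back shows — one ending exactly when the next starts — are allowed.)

10

Order by finish time; keep every interval that doesn't clash with the previous kept one.
By end time: (2,4), (0,5), (3,6), (2,8), (4,10), (11,12), (14,15), (15,16).
Pick (2,4); next start ≥ 4 → (4,10); next start ≥ 10 → (11,12); next start ≥ 12 → (14,15); next start ≥ 15 → (15,16).
Selected: (2,4) (4,10) (11,12) (14,15) (15,16)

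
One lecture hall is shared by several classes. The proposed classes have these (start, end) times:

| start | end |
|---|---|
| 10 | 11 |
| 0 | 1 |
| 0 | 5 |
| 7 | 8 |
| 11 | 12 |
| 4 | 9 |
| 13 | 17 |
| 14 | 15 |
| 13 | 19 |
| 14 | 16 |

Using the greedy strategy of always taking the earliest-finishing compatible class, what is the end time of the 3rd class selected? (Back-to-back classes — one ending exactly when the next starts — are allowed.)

11

Order by finish time; keep every interval that doesn't clash with the previous kept one.
Sorted by end: (0,1)  (0,5)  (7,8)  (4,9)  (10,11)  (11,12)  (14,15)  (14,16)  (13,17)  (13,19)
take (0,1); skip (0,5); take (7,8); take (10,11); take (11,12); take (14,15); skip (14,16); skip (13,17); skip (13,19).
Selected: (0,1) (7,8) (10,11) (11,12) (14,15)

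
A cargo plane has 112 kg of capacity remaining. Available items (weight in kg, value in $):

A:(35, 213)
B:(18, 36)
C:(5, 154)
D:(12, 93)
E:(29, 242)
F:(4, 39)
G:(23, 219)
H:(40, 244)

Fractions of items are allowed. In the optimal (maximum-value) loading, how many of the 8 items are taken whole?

5

Greedy by value/weight ratio, highest first.
Order: C (154/5=30.80) > F (39/4=9.75) > G (219/23=9.52) > E (242/29=8.34) > D (93/12=7.75) > H (244/40=6.10) > A (213/35=6.09) > B (36/18=2.00)
Fill: take C (5 @ 154) → take F (4 @ 39) → take G (23 @ 219) → take E (29 @ 242) → take D (12 @ 93) → take 39/40 of H → 237.90; 112/112 used.
5 item(s) taken whole; one partial (take 39/40 of H).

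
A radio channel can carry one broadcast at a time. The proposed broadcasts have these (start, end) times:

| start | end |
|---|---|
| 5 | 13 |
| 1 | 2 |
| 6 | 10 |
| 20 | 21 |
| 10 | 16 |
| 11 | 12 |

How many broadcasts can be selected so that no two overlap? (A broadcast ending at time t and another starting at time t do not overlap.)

4

Sort by end time and greedily take each interval whose start is ≥ the last chosen end.
Sorted by end: (1,2)  (6,10)  (11,12)  (5,13)  (10,16)  (20,21)
take (1,2); take (6,10); take (11,12); skip (5,13); take (20,21).
Selected 4 broadcasts.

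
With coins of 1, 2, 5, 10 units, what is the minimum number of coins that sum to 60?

60 = 6×10
Total coins = 6 = 6

6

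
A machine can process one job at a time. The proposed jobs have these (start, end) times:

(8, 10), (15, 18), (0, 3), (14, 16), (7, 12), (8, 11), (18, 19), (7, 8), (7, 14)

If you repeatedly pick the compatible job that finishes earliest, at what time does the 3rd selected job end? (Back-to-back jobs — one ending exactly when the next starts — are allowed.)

By end time: (0,3), (7,8), (8,10), (8,11), (7,12), (7,14), (14,16), (15,18), (18,19).
Pick (0,3); next start ≥ 3 → (7,8); next start ≥ 8 → (8,10); next start ≥ 10 → (14,16); next start ≥ 16 → (18,19).
Selected: (0,3) (7,8) (8,10) (14,16) (18,19)

10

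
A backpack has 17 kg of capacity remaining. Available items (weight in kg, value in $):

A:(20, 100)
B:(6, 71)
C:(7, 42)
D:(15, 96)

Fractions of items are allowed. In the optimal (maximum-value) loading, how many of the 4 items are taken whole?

1

Sort by value per unit weight and fill in that order.
Order: B (71/6=11.83) > D (96/15=6.40) > C (42/7=6.00) > A (100/20=5.00)
Fill: take B (6 @ 71) → take 11/15 of D → 70.40; 17/17 used.
1 item(s) taken whole; one partial (take 11/15 of D).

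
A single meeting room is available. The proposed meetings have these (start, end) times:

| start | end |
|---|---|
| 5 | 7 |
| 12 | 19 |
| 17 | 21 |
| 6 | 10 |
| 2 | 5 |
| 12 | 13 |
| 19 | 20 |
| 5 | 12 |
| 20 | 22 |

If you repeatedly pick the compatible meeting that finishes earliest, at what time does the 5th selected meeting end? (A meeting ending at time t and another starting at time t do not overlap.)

22

Sorted by end: (2,5)  (5,7)  (6,10)  (5,12)  (12,13)  (12,19)  (19,20)  (17,21)  (20,22)
take (2,5); take (5,7); take (12,13); skip (12,19); take (19,20); take (20,22).
Selected: (2,5) (5,7) (12,13) (19,20) (20,22)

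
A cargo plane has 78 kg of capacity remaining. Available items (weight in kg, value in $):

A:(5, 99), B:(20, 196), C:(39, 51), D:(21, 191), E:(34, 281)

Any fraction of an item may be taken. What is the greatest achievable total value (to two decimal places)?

Greedy by value/weight ratio, highest first.
Order: A (99/5=19.80) > B (196/20=9.80) > D (191/21=9.10) > E (281/34=8.26) > C (51/39=1.31)
Fill: take A (5 @ 99) → take B (20 @ 196) → take D (21 @ 191) → take 32/34 of E → 264.47; 78/78 used.
Total value = 750.47

750.47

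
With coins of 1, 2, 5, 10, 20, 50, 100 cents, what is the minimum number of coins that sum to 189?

189 = 1×100 + 1×50 + 1×20 + 1×10 + 1×5 + 2×2
Total coins = 1 + 1 + 1 + 1 + 1 + 2 = 7

7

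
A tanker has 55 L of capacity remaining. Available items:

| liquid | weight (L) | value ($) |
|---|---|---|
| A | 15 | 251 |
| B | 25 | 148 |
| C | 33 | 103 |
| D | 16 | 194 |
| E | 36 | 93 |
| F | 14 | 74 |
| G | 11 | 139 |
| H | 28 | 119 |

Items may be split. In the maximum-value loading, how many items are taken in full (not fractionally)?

3

Sort by value per unit weight and fill in that order.
Order: A (251/15=16.73) > G (139/11=12.64) > D (194/16=12.12) > B (148/25=5.92) > F (74/14=5.29) > H (119/28=4.25) > C (103/33=3.12) > E (93/36=2.58)
Fill: take A (15 @ 251) → take G (11 @ 139) → take D (16 @ 194) → take 13/25 of B → 76.96; 55/55 used.
3 item(s) taken whole; one partial (take 13/25 of B).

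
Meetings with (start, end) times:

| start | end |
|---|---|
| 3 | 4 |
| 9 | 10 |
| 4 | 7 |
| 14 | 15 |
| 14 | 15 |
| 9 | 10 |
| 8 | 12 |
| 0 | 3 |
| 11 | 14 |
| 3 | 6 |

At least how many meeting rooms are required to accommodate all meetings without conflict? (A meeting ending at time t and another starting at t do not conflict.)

The answer is the maximum number of intervals overlapping at any instant.
Events (time:±→running): 0:+→1 3:-→0 3:+→1 3:+→2 4:-→1 4:+→2 6:-→1 7:-→0 8:+→1 9:+→2 9:+→3 … peak 3.

3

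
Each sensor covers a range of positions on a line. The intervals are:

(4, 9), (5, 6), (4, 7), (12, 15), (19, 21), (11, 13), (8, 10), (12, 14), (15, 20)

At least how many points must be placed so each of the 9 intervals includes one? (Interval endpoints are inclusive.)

Sorted: [5,6] [4,7] [4,9] [8,10] [11,13] [12,14] [12,15] [15,20] [19,21]
{[5,6],[4,7],[4,9]} hit by 6; {[8,10]} hit by 10; {[11,13],[12,14],[12,15]} hit by 13; {[15,20],[19,21]} hit by 20.
Points: 6, 10, 13, 20 (4 total).

4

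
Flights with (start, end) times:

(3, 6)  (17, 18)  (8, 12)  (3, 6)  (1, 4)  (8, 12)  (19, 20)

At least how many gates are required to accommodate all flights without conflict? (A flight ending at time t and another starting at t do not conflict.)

3

Count concurrent intervals with a sweep; the peak is the room count.
starts: [1, 3, 3, 8, 8, 17, 19]
ends:   [4, 6, 6, 12, 12, 18, 20]
s1→1 s3→2 s3→3  — peak 3.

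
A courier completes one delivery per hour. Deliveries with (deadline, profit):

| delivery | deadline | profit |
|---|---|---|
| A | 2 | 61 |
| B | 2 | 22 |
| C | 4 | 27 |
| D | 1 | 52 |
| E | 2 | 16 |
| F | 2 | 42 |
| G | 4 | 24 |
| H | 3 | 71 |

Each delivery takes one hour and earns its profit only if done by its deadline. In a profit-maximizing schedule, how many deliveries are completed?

4

Take jobs in profit order; each goes to the latest open slot no later than its deadline.
By profit: H(d3,71), A(d2,61), D(d1,52), F(d2,42), C(d4,27), G(d4,24), B(d2,22), E(d2,16)
H→slot 3; A→slot 2; D→slot 1; F skipped; C→slot 4; G skipped; B skipped; E skipped.
4 of 8 scheduled.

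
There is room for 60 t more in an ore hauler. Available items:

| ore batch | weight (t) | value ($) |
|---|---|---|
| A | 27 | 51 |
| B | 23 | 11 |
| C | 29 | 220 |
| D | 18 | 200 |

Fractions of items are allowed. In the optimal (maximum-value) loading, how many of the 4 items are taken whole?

2

Greedy by value/weight ratio, highest first.
Ratios (sorted): D 11.11, C 7.59, A 1.89, B 0.48
take D (18 @ 200); take C (29 @ 220); take 13/27 of A → 24.56. Capacity used 60/60.
2 item(s) taken whole; one partial (take 13/27 of A).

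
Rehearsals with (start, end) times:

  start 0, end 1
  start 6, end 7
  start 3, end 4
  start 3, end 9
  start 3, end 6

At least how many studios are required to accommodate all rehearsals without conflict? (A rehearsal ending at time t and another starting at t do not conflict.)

Events (time:±→running): 0:+→1 1:-→0 3:+→1 3:+→2 3:+→3 … peak 3.

3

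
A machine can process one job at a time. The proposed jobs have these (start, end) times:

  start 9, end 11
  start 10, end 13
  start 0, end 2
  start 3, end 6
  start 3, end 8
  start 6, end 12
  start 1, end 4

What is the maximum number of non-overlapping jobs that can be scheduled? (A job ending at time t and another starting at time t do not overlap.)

By end time: (0,2), (1,4), (3,6), (3,8), (9,11), (6,12), (10,13).
Pick (0,2); next start ≥ 2 → (3,6); next start ≥ 6 → (9,11).
Selected 3 jobs.

3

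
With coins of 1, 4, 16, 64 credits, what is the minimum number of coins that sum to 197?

5

197 = 3×64 + 1×4 + 1×1
Total coins = 3 + 1 + 1 = 5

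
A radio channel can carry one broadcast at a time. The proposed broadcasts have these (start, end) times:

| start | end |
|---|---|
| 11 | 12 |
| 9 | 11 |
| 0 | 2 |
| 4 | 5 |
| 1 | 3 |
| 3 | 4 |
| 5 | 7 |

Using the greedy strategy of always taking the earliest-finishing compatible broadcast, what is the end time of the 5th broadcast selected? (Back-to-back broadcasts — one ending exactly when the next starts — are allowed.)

11

Sorted by end: (0,2)  (1,3)  (3,4)  (4,5)  (5,7)  (9,11)  (11,12)
take (0,2); take (3,4); take (4,5); take (5,7); take (9,11); take (11,12).
Selected: (0,2) (3,4) (4,5) (5,7) (9,11) (11,12)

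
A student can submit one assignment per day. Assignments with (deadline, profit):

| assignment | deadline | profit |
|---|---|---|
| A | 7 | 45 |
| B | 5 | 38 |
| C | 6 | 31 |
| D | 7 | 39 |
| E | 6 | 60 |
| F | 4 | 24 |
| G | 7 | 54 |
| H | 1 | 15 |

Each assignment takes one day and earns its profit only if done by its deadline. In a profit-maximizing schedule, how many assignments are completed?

7

Profit order: E=60 G=54 A=45 D=39 B=38 C=31 F=24 H=15
Assign: E→slot 6, G→slot 7, A→slot 5, D→slot 4, B→slot 3, C→slot 2, F→slot 1, H skipped.
Slots: [1:F] [2:C] [3:B] [4:D] [5:A] [6:E] [7:G]
7 of 8 scheduled.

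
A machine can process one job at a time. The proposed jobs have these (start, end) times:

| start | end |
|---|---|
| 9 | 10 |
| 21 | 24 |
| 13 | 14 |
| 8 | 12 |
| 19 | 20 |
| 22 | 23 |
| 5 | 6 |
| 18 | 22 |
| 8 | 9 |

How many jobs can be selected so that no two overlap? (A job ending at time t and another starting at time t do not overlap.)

By end time: (5,6), (8,9), (9,10), (8,12), (13,14), (19,20), (18,22), (22,23), (21,24).
Pick (5,6); next start ≥ 6 → (8,9); next start ≥ 9 → (9,10); next start ≥ 10 → (13,14); next start ≥ 14 → (19,20); next start ≥ 20 → (22,23).
Selected 6 jobs.

6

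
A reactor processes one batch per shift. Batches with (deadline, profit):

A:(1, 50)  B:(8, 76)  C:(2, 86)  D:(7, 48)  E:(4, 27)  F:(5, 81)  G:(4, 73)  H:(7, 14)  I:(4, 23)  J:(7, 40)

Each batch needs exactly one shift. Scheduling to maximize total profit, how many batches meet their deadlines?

8

Profit order: C=86 F=81 B=76 G=73 A=50 D=48 J=40 E=27 I=23 H=14
Assign: C→slot 2, F→slot 5, B→slot 8, G→slot 4, A→slot 1, D→slot 7, J→slot 6, E→slot 3, I skipped, H skipped.
Slots: [1:A] [2:C] [3:E] [4:G] [5:F] [6:J] [7:D] [8:B]
8 of 10 scheduled.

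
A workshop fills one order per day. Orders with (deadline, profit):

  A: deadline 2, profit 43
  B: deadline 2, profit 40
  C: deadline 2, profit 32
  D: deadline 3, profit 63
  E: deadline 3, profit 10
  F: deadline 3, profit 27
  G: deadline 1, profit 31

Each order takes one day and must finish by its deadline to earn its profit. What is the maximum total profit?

146

By profit: D(d3,63), A(d2,43), B(d2,40), C(d2,32), G(d1,31), F(d3,27), E(d3,10)
D→slot 3; A→slot 2; B→slot 1; C skipped; G skipped; F skipped; E skipped.
Profit = 40 + 43 + 63 = 146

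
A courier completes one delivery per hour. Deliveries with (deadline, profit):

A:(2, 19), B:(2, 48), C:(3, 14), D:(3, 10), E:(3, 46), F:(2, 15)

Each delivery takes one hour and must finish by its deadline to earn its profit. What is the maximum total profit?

113

By profit: B(d2,48), E(d3,46), A(d2,19), F(d2,15), C(d3,14), D(d3,10)
B→slot 2; E→slot 3; A→slot 1; F skipped; C skipped; D skipped.
Profit = 19 + 48 + 46 = 113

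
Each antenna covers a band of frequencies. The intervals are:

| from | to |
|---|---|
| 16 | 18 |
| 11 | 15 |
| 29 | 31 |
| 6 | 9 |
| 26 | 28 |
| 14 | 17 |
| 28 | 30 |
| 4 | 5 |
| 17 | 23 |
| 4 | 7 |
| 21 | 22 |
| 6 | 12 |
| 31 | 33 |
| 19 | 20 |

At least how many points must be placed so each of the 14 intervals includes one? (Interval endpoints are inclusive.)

Sort by right endpoint; whenever an interval is uncovered, place a point at its right end.
Sorted: [4,5] [4,7] [6,9] [6,12] [11,15] [14,17] [16,18] [19,20] [21,22] [17,23] [26,28] [28,30] [29,31] [31,33]
{[4,5],[4,7]} hit by 5; {[6,9],[6,12]} hit by 9; {[11,15],[14,17]} hit by 15; {[16,18]} hit by 18; {[19,20]} hit by 20; {[21,22],[17,23]} hit by 22; {[26,28],[28,30]} hit by 28; {[29,31],[31,33]} hit by 31.
Points: 5, 9, 15, 18, 20, 22, 28, 31 (8 total).

8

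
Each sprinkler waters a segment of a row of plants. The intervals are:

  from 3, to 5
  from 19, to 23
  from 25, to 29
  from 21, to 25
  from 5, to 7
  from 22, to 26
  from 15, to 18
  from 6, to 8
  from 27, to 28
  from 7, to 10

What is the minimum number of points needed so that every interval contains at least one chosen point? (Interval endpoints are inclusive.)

5

By right end: [3,5]  [5,7]  [6,8]  [7,10]  [15,18]  [19,23]  [21,25]  [22,26]  [27,28]  [25,29]
[3,5] uncovered → point at 5; [6,8] uncovered → point at 8; [15,18] uncovered → point at 18; [19,23] uncovered → point at 23; [27,28] uncovered → point at 28.
Points: 5, 8, 18, 23, 28 (5 total).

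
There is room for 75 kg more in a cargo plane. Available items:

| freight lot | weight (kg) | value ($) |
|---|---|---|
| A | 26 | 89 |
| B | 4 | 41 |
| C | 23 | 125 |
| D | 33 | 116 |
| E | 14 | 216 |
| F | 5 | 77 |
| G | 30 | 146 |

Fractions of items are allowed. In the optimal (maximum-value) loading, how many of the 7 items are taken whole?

Ratios (sorted): E 15.43, F 15.40, B 10.25, C 5.43, G 4.87, D 3.52, A 3.42
take E (14 @ 216); take F (5 @ 77); take B (4 @ 41); take C (23 @ 125); take 29/30 of G → 141.13. Capacity used 75/75.
4 item(s) taken whole; one partial (take 29/30 of G).

4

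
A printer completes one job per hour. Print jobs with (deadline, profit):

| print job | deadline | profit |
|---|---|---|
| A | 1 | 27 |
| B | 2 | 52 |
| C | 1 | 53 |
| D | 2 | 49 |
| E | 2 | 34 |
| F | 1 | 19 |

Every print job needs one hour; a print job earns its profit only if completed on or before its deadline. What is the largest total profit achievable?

Take jobs in profit order; each goes to the latest open slot no later than its deadline.
Profit order: C=53 B=52 D=49 E=34 A=27 F=19
Assign: C→slot 1, B→slot 2, D skipped, E skipped, A skipped, F skipped.
Slots: [1:C] [2:B]
Profit = 53 + 52 = 105

105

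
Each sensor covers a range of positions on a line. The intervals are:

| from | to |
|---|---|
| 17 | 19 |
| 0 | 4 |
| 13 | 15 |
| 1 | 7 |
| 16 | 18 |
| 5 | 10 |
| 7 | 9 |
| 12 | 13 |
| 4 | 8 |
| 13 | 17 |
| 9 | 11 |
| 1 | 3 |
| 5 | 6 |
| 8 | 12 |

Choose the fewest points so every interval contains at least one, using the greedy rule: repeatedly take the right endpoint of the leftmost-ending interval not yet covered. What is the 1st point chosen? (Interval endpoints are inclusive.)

3

By right end: [1,3]  [0,4]  [5,6]  [1,7]  [4,8]  [7,9]  [5,10]  [9,11]  [8,12]  [12,13]  [13,15]  [13,17]  [16,18]  [17,19]
[1,3] uncovered → point at 3; [5,6] uncovered → point at 6; [7,9] uncovered → point at 9; [12,13] uncovered → point at 13; [16,18] uncovered → point at 18.
Points: 3, 6, 9, 13, 18 (5 total).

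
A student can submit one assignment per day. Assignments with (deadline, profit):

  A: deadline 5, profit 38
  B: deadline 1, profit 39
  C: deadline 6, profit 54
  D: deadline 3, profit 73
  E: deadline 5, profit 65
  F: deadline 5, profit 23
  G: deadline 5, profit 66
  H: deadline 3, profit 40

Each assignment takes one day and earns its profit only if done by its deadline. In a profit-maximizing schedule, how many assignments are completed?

Take jobs in profit order; each goes to the latest open slot no later than its deadline.
By profit: D(d3,73), G(d5,66), E(d5,65), C(d6,54), H(d3,40), B(d1,39), A(d5,38), F(d5,23)
D→slot 3; G→slot 5; E→slot 4; C→slot 6; H→slot 2; B→slot 1; A skipped; F skipped.
6 of 8 scheduled.

6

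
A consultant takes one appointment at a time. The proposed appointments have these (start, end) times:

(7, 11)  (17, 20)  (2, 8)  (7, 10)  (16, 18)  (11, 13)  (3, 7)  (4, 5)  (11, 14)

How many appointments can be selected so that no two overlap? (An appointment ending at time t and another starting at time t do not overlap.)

4

Greedy by earliest finish: after sorting by end time, pick each interval compatible with the last pick.
Sorted by end: (4,5)  (3,7)  (2,8)  (7,10)  (7,11)  (11,13)  (11,14)  (16,18)  (17,20)
take (4,5); take (7,10); take (11,13); take (16,18).
Selected 4 appointments.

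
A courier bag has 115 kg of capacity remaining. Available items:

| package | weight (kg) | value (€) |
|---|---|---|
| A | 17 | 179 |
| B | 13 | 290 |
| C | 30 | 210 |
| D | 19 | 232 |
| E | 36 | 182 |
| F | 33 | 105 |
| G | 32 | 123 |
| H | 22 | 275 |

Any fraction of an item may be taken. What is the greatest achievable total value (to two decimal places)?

1256.78

Ratios (sorted): B 22.31, H 12.50, D 12.21, A 10.53, C 7.00, E 5.06, G 3.84, F 3.18
take B (13 @ 290); take H (22 @ 275); take D (19 @ 232); take A (17 @ 179); take C (30 @ 210); take 14/36 of E → 70.78. Capacity used 115/115.
Total value = 1256.78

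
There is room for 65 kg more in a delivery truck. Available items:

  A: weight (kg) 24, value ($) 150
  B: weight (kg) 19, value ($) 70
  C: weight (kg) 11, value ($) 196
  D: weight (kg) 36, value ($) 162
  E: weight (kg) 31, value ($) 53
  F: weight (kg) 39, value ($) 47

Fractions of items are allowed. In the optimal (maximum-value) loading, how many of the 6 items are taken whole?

Order: C (196/11=17.82) > A (150/24=6.25) > D (162/36=4.50) > B (70/19=3.68) > E (53/31=1.71) > F (47/39=1.21)
Fill: take C (11 @ 196) → take A (24 @ 150) → take 30/36 of D → 135.00; 65/65 used.
2 item(s) taken whole; one partial (take 30/36 of D).

2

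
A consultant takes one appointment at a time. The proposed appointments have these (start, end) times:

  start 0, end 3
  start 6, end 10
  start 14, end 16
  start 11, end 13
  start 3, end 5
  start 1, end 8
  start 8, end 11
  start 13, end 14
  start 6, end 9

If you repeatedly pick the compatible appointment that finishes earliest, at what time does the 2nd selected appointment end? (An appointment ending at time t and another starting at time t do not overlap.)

Sorted by end: (0,3)  (3,5)  (1,8)  (6,9)  (6,10)  (8,11)  (11,13)  (13,14)  (14,16)
take (0,3); take (3,5); take (6,9); skip (6,10); take (11,13); take (13,14); take (14,16).
Selected: (0,3) (3,5) (6,9) (11,13) (13,14) (14,16)

5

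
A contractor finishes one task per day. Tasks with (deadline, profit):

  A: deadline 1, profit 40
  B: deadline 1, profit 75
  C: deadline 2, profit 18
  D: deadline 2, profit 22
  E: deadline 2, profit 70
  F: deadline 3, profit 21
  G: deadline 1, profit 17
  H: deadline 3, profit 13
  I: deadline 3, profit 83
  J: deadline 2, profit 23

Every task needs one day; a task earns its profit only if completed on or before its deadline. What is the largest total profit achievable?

Take jobs in profit order; each goes to the latest open slot no later than its deadline.
By profit: I(d3,83), B(d1,75), E(d2,70), A(d1,40), J(d2,23), D(d2,22), F(d3,21), C(d2,18), G(d1,17), H(d3,13)
I→slot 3; B→slot 1; E→slot 2; A skipped; J skipped; D skipped; F skipped; C skipped; G skipped; H skipped.
Profit = 75 + 70 + 83 = 228

228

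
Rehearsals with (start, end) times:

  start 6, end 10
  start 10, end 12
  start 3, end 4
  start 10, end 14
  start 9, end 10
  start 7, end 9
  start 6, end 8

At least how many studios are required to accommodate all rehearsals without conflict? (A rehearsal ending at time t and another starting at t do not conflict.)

Count concurrent intervals with a sweep; the peak is the room count.
Events (time:±→running): 3:+→1 4:-→0 6:+→1 6:+→2 7:+→3 … peak 3.

3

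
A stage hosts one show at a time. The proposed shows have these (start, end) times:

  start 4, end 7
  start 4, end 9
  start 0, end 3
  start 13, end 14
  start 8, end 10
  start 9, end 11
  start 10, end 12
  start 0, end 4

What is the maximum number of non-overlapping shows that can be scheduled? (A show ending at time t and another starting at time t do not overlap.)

By end time: (0,3), (0,4), (4,7), (4,9), (8,10), (9,11), (10,12), (13,14).
Pick (0,3); next start ≥ 3 → (4,7); next start ≥ 7 → (8,10); next start ≥ 10 → (10,12); next start ≥ 12 → (13,14).
Selected 5 shows.

5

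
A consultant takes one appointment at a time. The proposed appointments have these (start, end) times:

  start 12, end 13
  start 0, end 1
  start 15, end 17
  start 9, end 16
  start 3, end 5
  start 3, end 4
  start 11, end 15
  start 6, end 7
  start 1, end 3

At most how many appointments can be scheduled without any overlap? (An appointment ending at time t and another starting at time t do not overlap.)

Sort by end time and greedily take each interval whose start is ≥ the last chosen end.
Sorted by end: (0,1)  (1,3)  (3,4)  (3,5)  (6,7)  (12,13)  (11,15)  (9,16)  (15,17)
take (0,1); take (1,3); take (3,4); take (6,7); take (12,13); skip (9,16); take (15,17).
Selected 6 appointments.

6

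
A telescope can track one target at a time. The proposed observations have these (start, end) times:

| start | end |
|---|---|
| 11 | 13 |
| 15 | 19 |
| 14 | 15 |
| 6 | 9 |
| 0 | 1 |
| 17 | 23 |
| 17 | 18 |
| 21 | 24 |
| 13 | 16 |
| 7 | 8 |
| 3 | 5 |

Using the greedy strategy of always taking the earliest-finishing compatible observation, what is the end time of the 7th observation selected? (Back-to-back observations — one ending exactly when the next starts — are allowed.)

Sort by end time and greedily take each interval whose start is ≥ the last chosen end.
Sorted by end: (0,1)  (3,5)  (7,8)  (6,9)  (11,13)  (14,15)  (13,16)  (17,18)  (15,19)  (17,23)  (21,24)
take (0,1); take (3,5); take (7,8); take (11,13); take (14,15); skip (13,16); take (17,18); take (21,24).
Selected: (0,1) (3,5) (7,8) (11,13) (14,15) (17,18) (21,24)

24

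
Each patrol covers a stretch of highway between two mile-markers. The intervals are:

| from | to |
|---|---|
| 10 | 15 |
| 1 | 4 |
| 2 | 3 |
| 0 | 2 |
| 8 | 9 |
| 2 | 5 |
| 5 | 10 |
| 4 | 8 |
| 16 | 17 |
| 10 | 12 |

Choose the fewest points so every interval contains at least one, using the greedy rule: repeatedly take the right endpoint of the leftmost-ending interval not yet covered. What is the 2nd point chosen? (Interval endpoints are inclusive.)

8

Sort by right endpoint; whenever an interval is uncovered, place a point at its right end.
By right end: [0,2]  [2,3]  [1,4]  [2,5]  [4,8]  [8,9]  [5,10]  [10,12]  [10,15]  [16,17]
[0,2] uncovered → point at 2; [4,8] uncovered → point at 8; [10,12] uncovered → point at 12; [16,17] uncovered → point at 17.
Points: 2, 8, 12, 17 (4 total).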